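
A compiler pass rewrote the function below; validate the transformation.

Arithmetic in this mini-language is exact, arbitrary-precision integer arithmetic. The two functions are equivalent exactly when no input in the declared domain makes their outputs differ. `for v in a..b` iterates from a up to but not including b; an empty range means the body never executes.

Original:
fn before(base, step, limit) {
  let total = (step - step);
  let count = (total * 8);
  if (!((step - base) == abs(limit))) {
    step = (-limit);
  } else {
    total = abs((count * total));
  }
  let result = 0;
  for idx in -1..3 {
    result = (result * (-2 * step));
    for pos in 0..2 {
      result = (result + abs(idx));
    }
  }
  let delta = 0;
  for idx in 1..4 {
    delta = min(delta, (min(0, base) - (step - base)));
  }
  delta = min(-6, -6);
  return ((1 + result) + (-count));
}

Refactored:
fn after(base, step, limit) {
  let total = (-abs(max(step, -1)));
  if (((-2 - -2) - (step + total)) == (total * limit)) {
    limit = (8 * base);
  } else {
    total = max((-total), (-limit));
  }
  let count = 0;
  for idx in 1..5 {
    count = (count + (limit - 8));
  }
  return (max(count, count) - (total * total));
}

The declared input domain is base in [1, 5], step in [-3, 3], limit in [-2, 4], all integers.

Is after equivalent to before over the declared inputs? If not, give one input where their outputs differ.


Not equivalent: base=1, step=-3, limit=-2 separates them (-131 vs -44).
before: total becomes 0; next count becomes 0; next (!((step - base) == abs(limit))) evaluates to true; next step becomes 2; next result becomes 0; next at idx=-1:; next result becomes 0; next at pos=0:; next result becomes 1; next at pos=1:; next result becomes 2; next at idx=0:; next result becomes -8; next at pos=0:; next result becomes -8; next at pos=1:; next result becomes -8; next at idx=1:; next result becomes 32; next at pos=0:; next result becomes 33; next at pos=1:; next result becomes 34; next at idx=2:; next result becomes -136; next at pos=0:; next result becomes -134; next at pos=1:; next result becomes -132; next delta becomes 0; next at idx=1:; next delta becomes -1; next at idx=2:; next delta becomes -1; next at idx=3:; next delta becomes -1; next delta becomes -6; next final value -131
after: total becomes -1; next (((-2 - -2) - (step + total)) == (total * limit)) evaluates to false; next total becomes 2; next count becomes 0; next at idx=1:; next count becomes -10; next at idx=2:; next count becomes -20; next at idx=3:; next count becomes -30; next at idx=4:; next count becomes -40; next final value -44
verdict: not equivalent; witness: base=1, step=-3, limit=-2


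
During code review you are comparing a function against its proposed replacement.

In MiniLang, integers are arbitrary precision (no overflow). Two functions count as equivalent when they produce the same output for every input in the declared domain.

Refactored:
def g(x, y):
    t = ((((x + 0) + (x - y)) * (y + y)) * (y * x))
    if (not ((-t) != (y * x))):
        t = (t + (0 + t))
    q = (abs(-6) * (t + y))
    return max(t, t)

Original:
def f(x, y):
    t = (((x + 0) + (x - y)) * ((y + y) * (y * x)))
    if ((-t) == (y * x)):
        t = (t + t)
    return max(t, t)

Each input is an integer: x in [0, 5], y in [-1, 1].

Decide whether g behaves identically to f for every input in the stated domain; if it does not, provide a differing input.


Side by side, the visible changes include: local variable names differ; also arithmetic usage differs; also constant usage differs; also statement counts differ; also comparison usage differs; also boolean connective usage differs; also min/max/abs usage differs.
One worked example (x=5, y=-1) — f: t=110, then ((-t) == (y * x)) is false, then returns 110; g: t=110, then (not ((-t) != (y * x))) is false, then q=654, then returns 110; agreement on 110.
Checked all 18 inputs in the declared domain: the outputs agree on every one.
verdict: equivalent


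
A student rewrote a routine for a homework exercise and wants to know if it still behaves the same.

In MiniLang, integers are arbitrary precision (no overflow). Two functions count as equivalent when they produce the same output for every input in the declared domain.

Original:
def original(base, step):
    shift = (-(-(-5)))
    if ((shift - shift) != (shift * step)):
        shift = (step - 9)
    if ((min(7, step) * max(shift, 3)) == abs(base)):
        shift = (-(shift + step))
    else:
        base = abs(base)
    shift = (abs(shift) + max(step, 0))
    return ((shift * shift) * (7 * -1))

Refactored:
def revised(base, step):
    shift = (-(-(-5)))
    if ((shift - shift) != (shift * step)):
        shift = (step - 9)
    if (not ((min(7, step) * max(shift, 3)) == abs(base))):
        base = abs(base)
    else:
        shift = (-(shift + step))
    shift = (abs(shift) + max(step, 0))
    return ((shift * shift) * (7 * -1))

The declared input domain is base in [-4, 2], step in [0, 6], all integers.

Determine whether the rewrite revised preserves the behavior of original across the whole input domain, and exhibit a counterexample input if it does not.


The two are interchangeable: boolean connective usage differs, and every declared input agrees.
Tracing base=0, step=4: original: shift=-5, then ((shift - shift) != (shift * step)) is true, then shift=-5, then ((min(7, step) * max(shift, 3)) == abs(base)) is false, then base=0, then shift=9, then returns -567 | revised: shift=-5, then ((shift - shift) != (shift * step)) is true, then shift=-5, then (not ((min(7, step) * max(shift, 3)) == abs(base))) is true, then base=0, then shift=9, then returns -567 — matching result -567.
Every one of the 49 inputs gives matching results.
verdict: equivalent


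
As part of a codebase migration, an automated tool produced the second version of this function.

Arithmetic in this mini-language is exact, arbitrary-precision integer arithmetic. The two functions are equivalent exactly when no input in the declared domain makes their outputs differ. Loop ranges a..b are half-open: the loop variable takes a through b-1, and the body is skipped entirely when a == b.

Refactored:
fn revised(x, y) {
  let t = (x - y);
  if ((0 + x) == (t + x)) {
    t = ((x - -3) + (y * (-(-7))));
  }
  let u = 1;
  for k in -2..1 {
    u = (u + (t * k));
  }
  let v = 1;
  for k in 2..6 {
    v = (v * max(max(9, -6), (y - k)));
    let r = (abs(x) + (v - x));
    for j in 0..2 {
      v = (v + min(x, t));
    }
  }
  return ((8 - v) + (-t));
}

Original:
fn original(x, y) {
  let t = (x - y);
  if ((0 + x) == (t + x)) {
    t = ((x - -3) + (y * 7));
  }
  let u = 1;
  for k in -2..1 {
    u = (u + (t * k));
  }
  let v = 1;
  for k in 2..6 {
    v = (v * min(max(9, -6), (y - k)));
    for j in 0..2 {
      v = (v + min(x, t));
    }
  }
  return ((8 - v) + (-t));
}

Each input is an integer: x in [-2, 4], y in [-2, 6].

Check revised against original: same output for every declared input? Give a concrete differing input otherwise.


Not equivalent: x=-2, y=-2 separates them (-5343 vs 14780).
original: t = 0; ((0 + x) == (t + x)) -> true; t = -13; u = 1; [k=-2]; u = 27; [k=-1]; u = 40; [k=0]; u = 40; v = 1; [k=2]; v = -4; [j=0]; v = -17; [j=1]; v = -30; [k=3]; v = 150; [j=0]; v = 137; [j=1]; v = 124; [k=4]; v = -744; [j=0]; v = -757; [j=1]; v = -770; [k=5]; v = 5390; [j=0]; v = 5377; [j=1]; v = 5364; return -5343
revised: t = 0; ((0 + x) == (t + x)) -> true; t = -13; u = 1; [k=-2]; u = 27; [k=-1]; u = 40; [k=0]; u = 40; v = 1; [k=2]; v = 9; r = 13; [j=0]; v = -4; [j=1]; v = -17; [k=3]; v = -153; r = -149; [j=0]; v = -166; [j=1]; v = -179; [k=4]; v = -1611; r = -1607; [j=0]; v = -1624; [j=1]; v = -1637; [k=5]; v = -14733; r = -14729; [j=0]; v = -14746; [j=1]; v = -14759; return 14780
verdict: not equivalent; witness: x=-2, y=-2


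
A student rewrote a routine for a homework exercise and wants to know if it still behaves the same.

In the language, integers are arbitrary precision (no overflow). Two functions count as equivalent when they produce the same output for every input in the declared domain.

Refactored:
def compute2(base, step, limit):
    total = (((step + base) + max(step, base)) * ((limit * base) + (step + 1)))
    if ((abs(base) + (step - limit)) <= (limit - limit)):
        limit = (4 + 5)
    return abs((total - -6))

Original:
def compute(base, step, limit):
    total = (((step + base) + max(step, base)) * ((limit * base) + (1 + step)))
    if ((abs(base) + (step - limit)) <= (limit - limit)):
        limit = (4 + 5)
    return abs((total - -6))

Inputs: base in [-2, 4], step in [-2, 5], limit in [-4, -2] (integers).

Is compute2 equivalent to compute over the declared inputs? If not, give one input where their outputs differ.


Changes here: same computation, different form; the full 168-point sweep finds no disagreement.
verdict: equivalent


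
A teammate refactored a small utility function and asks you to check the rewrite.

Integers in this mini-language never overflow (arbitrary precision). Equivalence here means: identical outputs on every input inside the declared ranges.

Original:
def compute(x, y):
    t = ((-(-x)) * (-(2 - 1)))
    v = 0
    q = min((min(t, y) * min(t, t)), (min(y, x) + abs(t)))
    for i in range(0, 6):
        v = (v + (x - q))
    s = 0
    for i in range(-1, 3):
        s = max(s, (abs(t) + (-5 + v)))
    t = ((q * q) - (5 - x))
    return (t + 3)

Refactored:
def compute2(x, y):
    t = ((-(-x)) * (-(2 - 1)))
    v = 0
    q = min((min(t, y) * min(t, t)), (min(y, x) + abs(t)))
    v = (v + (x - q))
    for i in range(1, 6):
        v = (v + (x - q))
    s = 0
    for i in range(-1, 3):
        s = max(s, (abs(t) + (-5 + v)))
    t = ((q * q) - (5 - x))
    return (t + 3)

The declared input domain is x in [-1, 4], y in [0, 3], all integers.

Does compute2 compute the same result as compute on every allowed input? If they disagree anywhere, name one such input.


The two versions differ — the changes include arithmetic usage differs; loop structure differs; statement counts differ.
One worked example (x=4, y=2) — compute: t = -4; v = 0; q = 6; [i=0]; v = -2; [i=1]; v = -4; [i=2]; v = -6; [i=3]; v = -8; [i=4]; v = -10; [i=5]; v = -12; s = 0; [i=-1]; s = 0; [i=0]; s = 0; [i=1]; s = 0; [i=2]; s = 0; t = 35; return 38; compute2: t = -4; v = 0; q = 6; v = -2; [i=1]; v = -4; [i=2]; v = -6; [i=3]; v = -8; [i=4]; v = -10; [i=5]; v = -12; s = 0; [i=-1]; s = 0; [i=0]; s = 0; [i=1]; s = 0; [i=2]; s = 0; t = 35; return 38; agreement on 38.
Sweeping the whole domain (24 inputs) finds no disagreement.
verdict: equivalent


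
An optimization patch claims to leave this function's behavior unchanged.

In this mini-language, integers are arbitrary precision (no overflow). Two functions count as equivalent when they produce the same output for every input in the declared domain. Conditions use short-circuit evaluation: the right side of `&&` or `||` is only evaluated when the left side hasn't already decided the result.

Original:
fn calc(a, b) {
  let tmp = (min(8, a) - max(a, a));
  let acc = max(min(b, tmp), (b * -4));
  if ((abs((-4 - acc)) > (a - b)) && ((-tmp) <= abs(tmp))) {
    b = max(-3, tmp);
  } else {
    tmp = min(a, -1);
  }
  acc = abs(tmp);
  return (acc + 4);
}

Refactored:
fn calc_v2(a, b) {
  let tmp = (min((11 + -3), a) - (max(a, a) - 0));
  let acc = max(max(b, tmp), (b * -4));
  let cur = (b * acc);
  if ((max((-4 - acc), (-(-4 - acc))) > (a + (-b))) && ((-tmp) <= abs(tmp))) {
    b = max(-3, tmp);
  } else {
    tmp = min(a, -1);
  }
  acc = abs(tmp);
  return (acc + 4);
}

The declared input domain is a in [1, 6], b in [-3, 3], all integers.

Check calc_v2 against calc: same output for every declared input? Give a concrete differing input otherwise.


Run the pair on a=5, b=1.
calc: tmp=0, then acc=0, then ((abs((-4 - acc)) > (a - b)) && ((-tmp) <= abs(tmp))) is false, then tmp=-1, then acc=1, then returns 5
calc_v2: tmp=0, then acc=1, then cur=1, then ((max((-4 - acc), (-(-4 - acc))) > (a + (-b))) && ((-tmp) <= abs(tmp))) is true, then b=0, then acc=0, then returns 4
5 vs 4 — the two versions disagree here.
verdict: not equivalent; witness: a=5, b=1


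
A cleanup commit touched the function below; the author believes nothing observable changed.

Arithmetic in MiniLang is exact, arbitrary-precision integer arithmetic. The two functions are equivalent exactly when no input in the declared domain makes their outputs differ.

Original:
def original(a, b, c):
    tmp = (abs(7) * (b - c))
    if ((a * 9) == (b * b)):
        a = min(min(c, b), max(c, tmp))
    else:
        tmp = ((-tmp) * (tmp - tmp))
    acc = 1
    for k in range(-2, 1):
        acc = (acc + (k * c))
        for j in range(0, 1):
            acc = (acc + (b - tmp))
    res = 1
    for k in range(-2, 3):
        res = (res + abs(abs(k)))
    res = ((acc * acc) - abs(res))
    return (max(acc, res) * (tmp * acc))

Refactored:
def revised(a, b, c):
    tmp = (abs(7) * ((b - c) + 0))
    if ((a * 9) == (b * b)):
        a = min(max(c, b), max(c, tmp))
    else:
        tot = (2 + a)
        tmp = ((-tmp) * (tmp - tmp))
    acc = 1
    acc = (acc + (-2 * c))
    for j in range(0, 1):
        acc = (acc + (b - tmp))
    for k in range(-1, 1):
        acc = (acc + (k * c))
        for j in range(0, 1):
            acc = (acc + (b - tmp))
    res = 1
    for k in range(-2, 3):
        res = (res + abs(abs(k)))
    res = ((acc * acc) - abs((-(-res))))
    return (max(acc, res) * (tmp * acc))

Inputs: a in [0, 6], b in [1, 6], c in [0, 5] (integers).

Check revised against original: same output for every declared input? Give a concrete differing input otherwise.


Equivalent. The suspicious edit (`min(c, b)` became `max(c, b)`) never changes the result for any input inside the declared domain.
Sweeping the whole domain (252 inputs) finds no disagreement.
As a probe, take a=0, b=1, c=5: original runs tmp = -28; ((a * 9) == (b * b)) -> false; tmp = 0; acc = 1; [k=-2]; acc = -9; [j=0]; acc = -8; [k=-1]; acc = -13; [j=0]; acc = -12; [k=0]; acc = -12; [j=0]; acc = -11; res = 1; [k=-2]; res = 3; [k=-1]; res = 4; [k=0]; res = 4; [k=1]; res = 5; [k=2]; res = 7; res = 114; return 0; revised runs tmp = -28; ((a * 9) == (b * b)) -> false; tot = 2; tmp = 0; acc = 1; acc = -9; [j=0]; acc = -8; [k=-1]; acc = -13; [j=0]; acc = -12; [k=0]; acc = -12; [j=0]; acc = -11; res = 1; [k=-2]; res = 3; [k=-1]; res = 4; [k=0]; res = 4; [k=1]; res = 5; [k=2]; res = 7; res = 114; return 0; both end at 0.
verdict: equivalent


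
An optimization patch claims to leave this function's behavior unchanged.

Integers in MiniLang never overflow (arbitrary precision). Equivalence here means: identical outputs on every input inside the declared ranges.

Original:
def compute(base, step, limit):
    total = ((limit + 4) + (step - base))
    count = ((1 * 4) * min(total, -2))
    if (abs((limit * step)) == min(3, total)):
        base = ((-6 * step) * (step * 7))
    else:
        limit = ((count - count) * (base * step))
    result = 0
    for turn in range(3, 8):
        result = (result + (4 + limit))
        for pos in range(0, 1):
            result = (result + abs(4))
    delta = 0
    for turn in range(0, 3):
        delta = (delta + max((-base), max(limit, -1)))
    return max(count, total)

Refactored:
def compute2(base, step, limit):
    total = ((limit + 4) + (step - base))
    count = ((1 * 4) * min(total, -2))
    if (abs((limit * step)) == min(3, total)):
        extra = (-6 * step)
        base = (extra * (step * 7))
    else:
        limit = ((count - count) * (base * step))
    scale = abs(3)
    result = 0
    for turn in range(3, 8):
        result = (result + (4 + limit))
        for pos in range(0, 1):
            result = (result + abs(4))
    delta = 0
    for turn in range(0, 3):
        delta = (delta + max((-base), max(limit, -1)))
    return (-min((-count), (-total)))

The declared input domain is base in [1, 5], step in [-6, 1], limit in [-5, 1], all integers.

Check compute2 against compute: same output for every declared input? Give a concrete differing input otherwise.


This is a faithful refactor — local variable names differ, min/max/abs usage differs, constant usage differs, statement counts differ, but the computed results match everywhere.
As a probe, take base=3, step=-5, limit=-4: compute runs total = -8; count = -32; (abs((limit * step)) == min(3, total)) -> false; limit = 0; result = 0; [turn=3]; result = 4; [pos=0]; result = 8; [turn=4]; result = 12; [pos=0]; result = 16; [turn=5]; result = 20; [pos=0]; result = 24; [turn=6]; result = 28; [pos=0]; result = 32; [turn=7]; result = 36; [pos=0]; result = 40; delta = 0; [turn=0]; delta = 0; [turn=1]; delta = 0; [turn=2]; delta = 0; return -8; compute2 runs total = -8; count = -32; (abs((limit * step)) == min(3, total)) -> false; limit = 0; scale = 3; result = 0; [turn=3]; result = 4; [pos=0]; result = 8; [turn=4]; result = 12; [pos=0]; result = 16; [turn=5]; result = 20; [pos=0]; result = 24; [turn=6]; result = 28; [pos=0]; result = 32; [turn=7]; result = 36; [pos=0]; result = 40; delta = 0; [turn=0]; delta = 0; [turn=1]; delta = 0; [turn=2]; delta = 0; return -8; both end at -8.
Checked all 280 inputs in the declared domain: the outputs agree on every one.
verdict: equivalent


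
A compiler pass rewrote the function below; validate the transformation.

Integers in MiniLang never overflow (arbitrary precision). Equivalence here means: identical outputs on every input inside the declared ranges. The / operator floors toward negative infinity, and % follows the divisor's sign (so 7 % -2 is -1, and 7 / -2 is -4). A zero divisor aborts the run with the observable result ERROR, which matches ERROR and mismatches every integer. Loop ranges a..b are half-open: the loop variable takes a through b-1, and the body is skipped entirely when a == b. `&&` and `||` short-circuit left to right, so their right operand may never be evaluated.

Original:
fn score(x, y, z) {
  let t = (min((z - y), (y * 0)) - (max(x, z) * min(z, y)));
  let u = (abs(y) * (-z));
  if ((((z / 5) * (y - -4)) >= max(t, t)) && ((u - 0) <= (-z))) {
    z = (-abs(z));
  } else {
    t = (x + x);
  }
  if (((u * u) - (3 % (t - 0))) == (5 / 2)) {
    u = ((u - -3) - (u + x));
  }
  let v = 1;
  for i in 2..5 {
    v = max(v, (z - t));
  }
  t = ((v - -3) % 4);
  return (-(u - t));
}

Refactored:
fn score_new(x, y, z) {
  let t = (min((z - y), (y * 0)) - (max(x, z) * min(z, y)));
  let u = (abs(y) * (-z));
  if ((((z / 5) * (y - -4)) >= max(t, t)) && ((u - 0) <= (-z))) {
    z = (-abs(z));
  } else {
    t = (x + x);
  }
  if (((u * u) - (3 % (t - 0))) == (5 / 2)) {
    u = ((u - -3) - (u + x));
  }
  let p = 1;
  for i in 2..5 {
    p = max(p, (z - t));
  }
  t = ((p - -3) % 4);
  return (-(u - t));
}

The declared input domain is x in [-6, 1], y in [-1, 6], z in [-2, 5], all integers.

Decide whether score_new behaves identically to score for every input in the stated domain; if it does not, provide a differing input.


Differences: local variable names differ — yet all 512 inputs agree.
verdict: equivalent


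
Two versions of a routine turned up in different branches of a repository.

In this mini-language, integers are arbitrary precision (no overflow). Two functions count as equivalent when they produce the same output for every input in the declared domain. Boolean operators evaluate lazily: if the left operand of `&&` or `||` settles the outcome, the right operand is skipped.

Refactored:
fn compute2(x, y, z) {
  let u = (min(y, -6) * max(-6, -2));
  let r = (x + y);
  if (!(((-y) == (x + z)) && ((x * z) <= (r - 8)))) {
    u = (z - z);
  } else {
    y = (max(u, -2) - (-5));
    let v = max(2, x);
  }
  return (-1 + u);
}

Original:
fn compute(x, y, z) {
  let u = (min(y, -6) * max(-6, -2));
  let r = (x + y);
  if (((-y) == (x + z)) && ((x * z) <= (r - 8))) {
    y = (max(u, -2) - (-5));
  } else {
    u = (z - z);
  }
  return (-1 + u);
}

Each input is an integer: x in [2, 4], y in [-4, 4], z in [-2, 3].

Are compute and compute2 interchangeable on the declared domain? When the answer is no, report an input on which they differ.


Side by side, the visible changes include: constant usage differs; and statement counts differ; and min/max/abs usage differs; and local variable names differ; and boolean connective usage differs.
One worked example (x=4, y=-1, z=0) — compute: u := 12 | r := 3 | (((-y) == (x + z)) && ((x * z) <= (r - 8))): false | u := 0 | result -1; compute2: u := 12 | r := 3 | (!(((-y) == (x + z)) && ((x * z) <= (r - 8)))): true | u := 0 | result -1; agreement on -1.
Checked all 162 inputs in the declared domain: the outputs agree on every one.
verdict: equivalent


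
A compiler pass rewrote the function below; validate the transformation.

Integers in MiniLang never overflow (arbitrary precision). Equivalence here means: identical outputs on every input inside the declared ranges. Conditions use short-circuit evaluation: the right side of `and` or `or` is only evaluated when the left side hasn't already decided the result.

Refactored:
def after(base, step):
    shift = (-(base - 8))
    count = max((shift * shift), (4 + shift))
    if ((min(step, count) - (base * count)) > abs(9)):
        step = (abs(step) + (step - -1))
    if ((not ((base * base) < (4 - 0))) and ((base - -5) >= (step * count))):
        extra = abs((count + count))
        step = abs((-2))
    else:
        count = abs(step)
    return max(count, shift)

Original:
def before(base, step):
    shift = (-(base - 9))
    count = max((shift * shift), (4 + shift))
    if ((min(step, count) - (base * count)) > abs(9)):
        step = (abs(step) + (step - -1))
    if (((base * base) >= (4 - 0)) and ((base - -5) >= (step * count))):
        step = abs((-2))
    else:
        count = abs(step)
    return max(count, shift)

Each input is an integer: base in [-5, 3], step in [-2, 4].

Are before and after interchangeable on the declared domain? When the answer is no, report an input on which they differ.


There is a counterexample at base=-5, step=-2: 14 on one side, 13 on the other.
before: shift=14, then count=196, then ((min(step, count) - (base * count)) > abs(9)) is true, then step=1, then (((base * base) >= (4 - 0)) and ((base - -5) >= (step * count))) is false, then count=1, then returns 14
after: shift=13, then count=169, then ((min(step, count) - (base * count)) > abs(9)) is true, then step=1, then ((not ((base * base) < (4 - 0))) and ((base - -5) >= (step * count))) is false, then count=1, then returns 13
verdict: not equivalent; witness: base=-5, step=-2


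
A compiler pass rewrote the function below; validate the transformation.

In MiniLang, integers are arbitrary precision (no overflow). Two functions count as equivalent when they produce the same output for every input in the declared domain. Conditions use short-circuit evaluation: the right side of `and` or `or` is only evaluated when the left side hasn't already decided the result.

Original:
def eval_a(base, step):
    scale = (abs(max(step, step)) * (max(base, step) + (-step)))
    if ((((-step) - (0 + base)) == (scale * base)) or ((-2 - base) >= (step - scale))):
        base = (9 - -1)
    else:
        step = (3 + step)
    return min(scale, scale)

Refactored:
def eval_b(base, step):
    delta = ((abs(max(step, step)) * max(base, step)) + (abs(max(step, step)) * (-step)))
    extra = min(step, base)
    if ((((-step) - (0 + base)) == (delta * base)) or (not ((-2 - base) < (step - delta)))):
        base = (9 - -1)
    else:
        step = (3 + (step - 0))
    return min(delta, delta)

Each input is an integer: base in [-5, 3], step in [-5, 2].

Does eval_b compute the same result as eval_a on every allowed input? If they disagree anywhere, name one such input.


Although arithmetic usage differs; and boolean connective usage differs; and local variable names differ; and comparison usage differs; and min/max/abs usage differs; and statement counts differ; and constant usage differs, 72/72 inputs agree.
verdict: equivalent


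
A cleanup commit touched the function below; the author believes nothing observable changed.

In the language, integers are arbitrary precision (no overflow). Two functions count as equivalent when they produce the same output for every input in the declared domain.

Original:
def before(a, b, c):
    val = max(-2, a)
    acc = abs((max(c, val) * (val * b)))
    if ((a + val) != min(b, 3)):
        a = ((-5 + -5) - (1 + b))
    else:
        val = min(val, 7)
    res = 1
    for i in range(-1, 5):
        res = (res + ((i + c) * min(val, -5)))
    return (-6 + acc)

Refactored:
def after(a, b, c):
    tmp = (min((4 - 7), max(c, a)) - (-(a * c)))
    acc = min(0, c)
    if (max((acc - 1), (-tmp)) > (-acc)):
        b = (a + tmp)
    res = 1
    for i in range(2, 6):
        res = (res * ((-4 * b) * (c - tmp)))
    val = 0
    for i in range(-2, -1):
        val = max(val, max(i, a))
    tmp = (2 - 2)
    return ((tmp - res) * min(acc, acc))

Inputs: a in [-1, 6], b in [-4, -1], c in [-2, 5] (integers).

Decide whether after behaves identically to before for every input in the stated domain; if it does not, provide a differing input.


These are not equivalent — on a=-1, b=-4, c=-2 the outputs split (-2 vs 131072).
before: val := -1 | acc := 4 | ((a + val) != min(b, 3)): true | a := -7 | res := 1 | iter i=-1: | res := 16 | iter i=0: | res := 26 | iter i=1: | res := 31 | iter i=2: | res := 31 | iter i=3: | res := 26 | iter i=4: | res := 16 | result -2
after: tmp := -1 | acc := -2 | (max((acc - 1), (-tmp)) > (-acc)): false | res := 1 | iter i=2: | res := -16 | iter i=3: | res := 256 | iter i=4: | res := -4096 | iter i=5: | res := 65536 | val := 0 | iter i=-2: | val := 0 | tmp := 0 | result 131072
verdict: not equivalent; witness: a=-1, b=-4, c=-2


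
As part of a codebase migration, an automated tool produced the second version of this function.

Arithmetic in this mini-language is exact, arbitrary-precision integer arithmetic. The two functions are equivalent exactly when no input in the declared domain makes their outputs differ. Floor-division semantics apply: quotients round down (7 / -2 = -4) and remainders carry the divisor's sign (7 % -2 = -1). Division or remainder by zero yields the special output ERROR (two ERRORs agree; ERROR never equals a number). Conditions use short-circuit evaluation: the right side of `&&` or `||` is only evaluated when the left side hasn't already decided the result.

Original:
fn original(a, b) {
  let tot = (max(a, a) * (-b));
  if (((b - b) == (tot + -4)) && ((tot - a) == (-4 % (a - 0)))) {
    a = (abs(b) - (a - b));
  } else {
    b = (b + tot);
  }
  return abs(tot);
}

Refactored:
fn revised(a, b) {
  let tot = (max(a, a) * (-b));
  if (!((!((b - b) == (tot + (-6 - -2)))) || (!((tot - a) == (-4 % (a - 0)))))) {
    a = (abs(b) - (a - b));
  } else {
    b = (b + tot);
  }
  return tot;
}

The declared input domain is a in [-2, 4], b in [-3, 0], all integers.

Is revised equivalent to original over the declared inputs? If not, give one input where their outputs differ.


On input a=-2, b=-3, original returns 6 while revised returns -6.
verdict: not equivalent; witness: a=-2, b=-3


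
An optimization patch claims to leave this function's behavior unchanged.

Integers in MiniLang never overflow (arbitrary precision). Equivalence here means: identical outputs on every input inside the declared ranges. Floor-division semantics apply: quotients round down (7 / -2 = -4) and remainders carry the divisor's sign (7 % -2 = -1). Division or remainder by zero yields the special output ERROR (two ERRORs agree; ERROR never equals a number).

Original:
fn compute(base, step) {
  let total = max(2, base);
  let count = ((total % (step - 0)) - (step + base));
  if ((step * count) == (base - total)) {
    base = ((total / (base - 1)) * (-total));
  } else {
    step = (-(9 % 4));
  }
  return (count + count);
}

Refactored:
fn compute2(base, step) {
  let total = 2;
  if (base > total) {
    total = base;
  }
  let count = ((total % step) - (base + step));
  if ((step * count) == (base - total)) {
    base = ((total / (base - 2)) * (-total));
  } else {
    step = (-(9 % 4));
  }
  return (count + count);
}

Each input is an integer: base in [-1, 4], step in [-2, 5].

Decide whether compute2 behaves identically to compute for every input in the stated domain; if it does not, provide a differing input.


Evaluate both at base=2, step=-2.
compute: total=2, then count=0, then ((step * count) == (base - total)) is true, then base=-4, then returns 0
compute2: total=2, then (base > total) is false, then count=0, then ((step * count) == (base - total)) is true, then a zero divisor aborts: ERROR
0 against ERROR: the behavior changed.
verdict: not equivalent; witness: base=2, step=-2


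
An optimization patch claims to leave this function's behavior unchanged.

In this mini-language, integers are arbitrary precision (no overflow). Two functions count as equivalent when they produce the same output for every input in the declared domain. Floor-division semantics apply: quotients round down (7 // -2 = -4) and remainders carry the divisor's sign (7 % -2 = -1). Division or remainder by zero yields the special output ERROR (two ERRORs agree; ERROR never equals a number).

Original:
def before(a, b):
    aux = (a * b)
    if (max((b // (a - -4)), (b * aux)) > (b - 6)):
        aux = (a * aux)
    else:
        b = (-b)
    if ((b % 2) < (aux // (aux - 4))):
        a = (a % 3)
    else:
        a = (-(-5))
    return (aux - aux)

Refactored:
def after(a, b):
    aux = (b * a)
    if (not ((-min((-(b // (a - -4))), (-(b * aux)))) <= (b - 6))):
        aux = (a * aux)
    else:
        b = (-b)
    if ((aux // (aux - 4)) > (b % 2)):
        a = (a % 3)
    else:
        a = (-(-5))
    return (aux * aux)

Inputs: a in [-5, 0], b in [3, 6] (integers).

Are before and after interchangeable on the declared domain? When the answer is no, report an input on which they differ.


Run the pair on a=-5, b=3.
before: aux = -15; (max((b // (a - -4)), (b * aux)) > (b - 6)) -> false; b = -3; ((b % 2) < (aux // (aux - 4))) -> false; a = 5; return 0
after: aux = -15; (not ((-min((-(b // (a - -4))), (-(b * aux)))) <= (b - 6))) -> false; b = -3; ((aux // (aux - 4)) > (b % 2)) -> false; a = 5; return 225
0 vs 225 — the two versions disagree here.
verdict: not equivalent; witness: a=-5, b=3


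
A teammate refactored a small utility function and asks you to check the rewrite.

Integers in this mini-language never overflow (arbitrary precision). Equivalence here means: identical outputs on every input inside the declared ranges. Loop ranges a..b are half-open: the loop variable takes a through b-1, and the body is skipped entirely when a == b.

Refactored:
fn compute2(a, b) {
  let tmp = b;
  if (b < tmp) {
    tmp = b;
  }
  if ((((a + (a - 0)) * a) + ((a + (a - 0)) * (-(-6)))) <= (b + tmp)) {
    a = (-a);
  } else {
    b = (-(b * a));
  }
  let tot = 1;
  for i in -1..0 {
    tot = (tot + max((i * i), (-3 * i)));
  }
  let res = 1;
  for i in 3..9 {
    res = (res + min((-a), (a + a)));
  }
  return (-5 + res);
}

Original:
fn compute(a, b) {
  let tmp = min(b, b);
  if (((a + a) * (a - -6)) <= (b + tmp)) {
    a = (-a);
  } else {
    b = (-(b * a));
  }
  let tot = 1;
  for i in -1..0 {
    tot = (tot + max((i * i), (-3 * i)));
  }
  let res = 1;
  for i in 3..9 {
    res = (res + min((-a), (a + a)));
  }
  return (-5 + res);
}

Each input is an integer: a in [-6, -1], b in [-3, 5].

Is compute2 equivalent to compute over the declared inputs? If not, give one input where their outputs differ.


Behavior is preserved: although arithmetic usage differs, comparison usage differs, constant usage differs, statement counts differ, min/max/abs usage differs, branching structure differs, the outputs never diverge.
Spot check at a=-3, b=-3 — compute: tmp = -3; (((a + a) * (a - -6)) <= (b + tmp)) -> true; a = 3; tot = 1; [i=-1]; tot = 4; res = 1; [i=3]; res = -2; [i=4]; res = -5; [i=5]; res = -8; [i=6]; res = -11; [i=7]; res = -14; [i=8]; res = -17; return -22. compute2: tmp = -3; (b < tmp) -> false; ((((a + (a - 0)) * a) + ((a + (a - 0)) * (-(-6)))) <= (b + tmp)) -> true; a = 3; tot = 1; [i=-1]; tot = 4; res = 1; [i=3]; res = -2; [i=4]; res = -5; [i=5]; res = -8; [i=6]; res = -11; [i=7]; res = -14; [i=8]; res = -17; return -22. Both give -22.
Every one of the 54 inputs gives matching results.
verdict: equivalent


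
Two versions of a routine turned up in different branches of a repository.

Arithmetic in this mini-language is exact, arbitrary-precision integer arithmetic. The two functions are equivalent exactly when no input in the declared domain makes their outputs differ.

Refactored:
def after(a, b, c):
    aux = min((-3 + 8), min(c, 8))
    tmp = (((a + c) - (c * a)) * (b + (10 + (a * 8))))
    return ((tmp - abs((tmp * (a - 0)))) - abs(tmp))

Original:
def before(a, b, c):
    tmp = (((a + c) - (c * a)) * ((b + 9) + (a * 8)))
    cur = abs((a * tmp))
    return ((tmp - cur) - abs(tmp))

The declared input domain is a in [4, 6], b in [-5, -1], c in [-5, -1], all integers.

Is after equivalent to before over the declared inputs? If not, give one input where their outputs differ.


Try a=4, b=-5, c=-5.
before: tmp=684, then cur=2736, then returns -2736
after: aux=-5, then tmp=703, then returns -2812
-2736 vs -2812 — the two versions disagree here.
verdict: not equivalent; witness: a=4, b=-5, c=-5


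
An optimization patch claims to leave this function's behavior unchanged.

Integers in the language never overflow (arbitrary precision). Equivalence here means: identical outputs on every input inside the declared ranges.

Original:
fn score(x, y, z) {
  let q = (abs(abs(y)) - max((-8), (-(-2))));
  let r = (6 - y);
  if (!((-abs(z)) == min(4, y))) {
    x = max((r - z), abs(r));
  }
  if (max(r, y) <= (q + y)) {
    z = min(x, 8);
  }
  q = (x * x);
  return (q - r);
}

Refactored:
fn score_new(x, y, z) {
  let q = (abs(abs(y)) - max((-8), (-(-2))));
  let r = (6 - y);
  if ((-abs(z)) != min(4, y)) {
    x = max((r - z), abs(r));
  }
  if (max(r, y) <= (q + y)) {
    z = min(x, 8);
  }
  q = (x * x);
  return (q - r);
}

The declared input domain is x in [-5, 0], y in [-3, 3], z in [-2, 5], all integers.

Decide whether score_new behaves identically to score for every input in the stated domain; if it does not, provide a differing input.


This is a faithful refactor — comparison usage differs, plus boolean connective usage differs, but the computed results match everywhere.
As a probe, take x=-1, y=0, z=3: score runs q = -2; r = 6; (!((-abs(z)) == min(4, y))) -> true; x = 6; (max(r, y) <= (q + y)) -> false; q = 36; return 30; score_new runs q = -2; r = 6; ((-abs(z)) != min(4, y)) -> true; x = 6; (max(r, y) <= (q + y)) -> false; q = 36; return 30; both end at 30.
Across all 336 domain points the two functions coincide.
verdict: equivalent


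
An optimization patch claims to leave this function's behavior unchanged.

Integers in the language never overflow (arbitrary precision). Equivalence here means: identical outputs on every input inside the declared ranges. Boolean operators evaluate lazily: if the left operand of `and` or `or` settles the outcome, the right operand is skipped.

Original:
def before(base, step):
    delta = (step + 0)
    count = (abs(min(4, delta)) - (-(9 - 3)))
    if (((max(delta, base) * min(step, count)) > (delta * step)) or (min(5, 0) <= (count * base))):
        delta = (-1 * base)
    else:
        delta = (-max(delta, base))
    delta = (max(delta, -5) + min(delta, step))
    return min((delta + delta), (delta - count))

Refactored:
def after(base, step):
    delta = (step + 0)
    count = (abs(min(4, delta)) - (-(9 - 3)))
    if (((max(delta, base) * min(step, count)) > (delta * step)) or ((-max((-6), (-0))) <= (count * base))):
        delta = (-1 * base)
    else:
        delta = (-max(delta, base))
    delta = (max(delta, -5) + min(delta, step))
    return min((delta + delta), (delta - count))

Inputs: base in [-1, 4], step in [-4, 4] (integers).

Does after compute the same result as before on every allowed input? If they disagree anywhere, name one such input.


Equivalent. The suspicious edit (`5` became `6`) never changes the result for any input inside the declared domain.
Across all 54 domain points the two functions coincide.
As a probe, take base=0, step=2: before runs delta := 2 | count := 8 | (((max(delta, base) * min(step, count)) > (delta * step)) or (min(5, 0) <= (count * base))): true | delta := 0 | delta := 0 | result -8; after runs delta := 2 | count := 8 | (((max(delta, base) * min(step, count)) > (delta * step)) or ((-max((-6), (-0))) <= (count * base))): true | delta := 0 | delta := 0 | result -8; both end at -8.
verdict: equivalent


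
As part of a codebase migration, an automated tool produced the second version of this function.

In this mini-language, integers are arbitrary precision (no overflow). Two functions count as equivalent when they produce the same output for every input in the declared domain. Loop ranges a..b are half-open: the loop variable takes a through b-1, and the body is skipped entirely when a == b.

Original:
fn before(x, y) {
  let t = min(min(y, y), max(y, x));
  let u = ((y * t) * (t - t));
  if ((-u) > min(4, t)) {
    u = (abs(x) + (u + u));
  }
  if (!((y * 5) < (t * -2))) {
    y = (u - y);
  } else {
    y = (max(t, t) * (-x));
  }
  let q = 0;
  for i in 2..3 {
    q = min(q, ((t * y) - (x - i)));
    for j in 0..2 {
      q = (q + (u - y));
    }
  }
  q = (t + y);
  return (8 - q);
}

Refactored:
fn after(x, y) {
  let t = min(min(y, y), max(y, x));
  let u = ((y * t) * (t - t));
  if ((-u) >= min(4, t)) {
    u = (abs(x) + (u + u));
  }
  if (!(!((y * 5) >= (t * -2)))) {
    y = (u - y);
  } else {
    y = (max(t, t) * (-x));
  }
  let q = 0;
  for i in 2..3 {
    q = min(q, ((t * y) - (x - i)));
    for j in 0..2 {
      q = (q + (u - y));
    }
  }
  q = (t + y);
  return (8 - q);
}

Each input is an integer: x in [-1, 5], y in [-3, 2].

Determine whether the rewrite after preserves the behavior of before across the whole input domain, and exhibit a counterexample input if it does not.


There is a counterexample at x=-1, y=0: 8 on one side, 7 on the other.
before: t=0, then u=0, then ((-u) > min(4, t)) is false, then (!((y * 5) < (t * -2))) is true, then y=0, then q=0, then (i=2), then q=0, then (j=0), then q=0, then (j=1), then q=0, then q=0, then returns 8
after: t=0, then u=0, then ((-u) >= min(4, t)) is true, then u=1, then (!(!((y * 5) >= (t * -2)))) is true, then y=1, then q=0, then (i=2), then q=0, then (j=0), then q=0, then (j=1), then q=0, then q=1, then returns 7
verdict: not equivalent; witness: x=-1, y=0


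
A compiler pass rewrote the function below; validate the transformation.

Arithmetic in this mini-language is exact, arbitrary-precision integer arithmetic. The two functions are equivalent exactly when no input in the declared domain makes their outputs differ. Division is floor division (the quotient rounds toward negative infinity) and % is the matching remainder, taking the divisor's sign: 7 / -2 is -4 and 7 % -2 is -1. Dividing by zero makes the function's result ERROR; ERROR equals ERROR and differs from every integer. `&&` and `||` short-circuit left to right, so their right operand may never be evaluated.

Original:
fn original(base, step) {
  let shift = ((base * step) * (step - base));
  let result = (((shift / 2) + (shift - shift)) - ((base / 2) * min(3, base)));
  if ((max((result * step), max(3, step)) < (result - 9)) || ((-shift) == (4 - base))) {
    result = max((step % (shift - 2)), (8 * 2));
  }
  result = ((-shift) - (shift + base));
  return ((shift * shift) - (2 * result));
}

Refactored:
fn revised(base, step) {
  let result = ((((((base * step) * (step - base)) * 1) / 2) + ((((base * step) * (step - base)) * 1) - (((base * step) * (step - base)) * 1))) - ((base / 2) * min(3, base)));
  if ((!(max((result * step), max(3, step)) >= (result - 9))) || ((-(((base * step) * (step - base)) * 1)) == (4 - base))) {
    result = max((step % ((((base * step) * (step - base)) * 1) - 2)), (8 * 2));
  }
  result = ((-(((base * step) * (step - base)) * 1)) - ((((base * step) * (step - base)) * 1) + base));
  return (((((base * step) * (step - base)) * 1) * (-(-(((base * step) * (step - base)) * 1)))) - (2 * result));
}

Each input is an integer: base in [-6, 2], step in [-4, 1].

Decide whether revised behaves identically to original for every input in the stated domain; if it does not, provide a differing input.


The two versions differ — the changes include statement counts differ; comparison usage differs; boolean connective usage differs; arithmetic usage differs; constant usage differs; local variable names differ.
As a probe, take base=-6, step=-1: original runs shift becomes 30; next result becomes -3; next ((max((result * step), max(3, step)) < (result - 9)) || ((-shift) == (4 - base))) evaluates to false; next result becomes -54; next final value 1008; revised runs result becomes -3; next ((!(max((result * step), max(3, step)) >= (result - 9))) || ((-(((base * step) * (step - base)) * 1)) == (4 - base))) evaluates to false; next result becomes -54; next final value 1008; both end at 1008.
Sweeping the whole domain (54 inputs) finds no disagreement.
verdict: equivalent
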